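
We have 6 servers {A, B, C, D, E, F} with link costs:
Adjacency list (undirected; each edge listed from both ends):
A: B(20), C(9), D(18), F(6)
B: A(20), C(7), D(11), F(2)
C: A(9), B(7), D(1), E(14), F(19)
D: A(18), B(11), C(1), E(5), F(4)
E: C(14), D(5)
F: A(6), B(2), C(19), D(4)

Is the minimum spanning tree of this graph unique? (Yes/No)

Yes

Kruskal's algorithm — process edges by increasing weight (ties by edge label):
C D (1): add. Components now {A} {B} {C,D} {E} {F}
B F (2): add. Components now {A} {B,F} {C,D} {E}
D F (4): add. Components now {A} {B,C,D,F} {E}
D E (5): add. Components now {A} {B,C,D,E,F}
A F (6): add. Components now {A,B,C,D,E,F}
Every non-tree edge has weight strictly greater than the heaviest edge on the tree path between its endpoints, so the MST is unique.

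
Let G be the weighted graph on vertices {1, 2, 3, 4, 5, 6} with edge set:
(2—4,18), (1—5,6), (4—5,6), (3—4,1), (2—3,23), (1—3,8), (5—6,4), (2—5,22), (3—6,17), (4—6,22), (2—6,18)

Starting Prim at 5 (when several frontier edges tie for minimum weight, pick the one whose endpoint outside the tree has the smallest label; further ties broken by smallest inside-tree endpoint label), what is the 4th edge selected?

3-4

Grow the tree from 5 using Prim:
Step 1: frontier [5—6 4, 1—5 6, 4—5 6, 2—5 22] → take 5—6 (4); add 6.
Step 2: frontier [1—5 6, 4—5 6, 2—5 22, 3—6 17, 2—6 18, 4—6 22] → take 1—5 (6); add 1.
Step 3: frontier [1—3 8, 4—5 6, 2—5 22, 3—6 17, 2—6 18, 4—6 22] → take 4—5 (6); add 4.
Step 4: frontier [1—3 8, 3—4 1, 2—4 18, 2—5 22, 3—6 17, 2—6 18] → take 3—4 (1); add 3.
Step 5: frontier [2—3 23, 2—4 18, 2—5 22, 2—6 18] → take 2—4 (18); add 2.
The 4th edge added is 3—4.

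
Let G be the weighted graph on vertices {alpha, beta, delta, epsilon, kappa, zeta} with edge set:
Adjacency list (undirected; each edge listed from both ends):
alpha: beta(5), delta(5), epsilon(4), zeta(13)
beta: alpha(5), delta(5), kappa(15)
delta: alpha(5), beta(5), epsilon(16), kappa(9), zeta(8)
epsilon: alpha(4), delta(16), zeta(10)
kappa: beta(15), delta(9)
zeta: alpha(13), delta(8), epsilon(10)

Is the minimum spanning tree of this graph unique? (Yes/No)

Kruskal's algorithm — process edges by increasing weight (ties by edge label):
alpha epsilon (4): add. Components now {kappa} {delta} {beta} {alpha,epsilon} {zeta}
alpha beta (5): add. Components now {kappa} {delta} {alpha,beta,epsilon} {zeta}
alpha delta (5): add. Components now {kappa} {alpha,beta,delta,epsilon} {zeta}
beta delta (5): skip — delta and beta already connected.
delta zeta (8): add. Components now {kappa} {alpha,beta,delta,epsilon,zeta}
delta kappa (9): add. Components now {alpha,beta,delta,epsilon,kappa,zeta}
Non-tree edge beta delta has weight 5, equal to the heaviest edge on its tree cycle — swapping gives another MST of the same weight. Not unique.

No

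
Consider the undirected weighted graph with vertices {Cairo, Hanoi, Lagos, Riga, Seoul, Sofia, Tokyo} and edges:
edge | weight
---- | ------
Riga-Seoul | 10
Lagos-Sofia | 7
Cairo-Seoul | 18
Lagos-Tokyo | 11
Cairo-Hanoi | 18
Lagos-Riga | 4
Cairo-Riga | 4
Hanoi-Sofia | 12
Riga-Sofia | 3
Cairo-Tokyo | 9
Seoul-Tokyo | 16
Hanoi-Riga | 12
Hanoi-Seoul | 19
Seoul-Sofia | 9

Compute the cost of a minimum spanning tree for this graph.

Prim, starting at Hanoi.
Step 1: cheapest edge leaving the tree is Hanoi-Riga (12); add Riga.
Step 2: cheapest edge leaving the tree is Riga-Sofia (3); add Sofia.
Step 3: cheapest edge leaving the tree is Cairo-Riga (4); add Cairo.
Step 4: cheapest edge leaving the tree is Lagos-Riga (4); add Lagos.
Step 5: cheapest edge leaving the tree is Seoul-Sofia (9); add Seoul.
Step 6: cheapest edge leaving the tree is Cairo-Tokyo (9); add Tokyo.
MST edges: Hanoi-Riga, Riga-Sofia, Cairo-Riga, Lagos-Riga, Seoul-Sofia, Cairo-Tokyo; total weight 12+3+4+4+9+9 = 41.

41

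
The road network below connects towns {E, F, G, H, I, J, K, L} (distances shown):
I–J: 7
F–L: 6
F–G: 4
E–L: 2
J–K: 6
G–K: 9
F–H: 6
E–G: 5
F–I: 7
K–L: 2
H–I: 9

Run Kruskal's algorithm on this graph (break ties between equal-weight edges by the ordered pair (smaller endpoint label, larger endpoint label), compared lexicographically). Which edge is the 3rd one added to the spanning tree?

F-G

Sort edges by weight, then run Kruskal:
E–L (2): add — endpoints in different components.
K–L (2): add — endpoints in different components.
F–G (4): add — endpoints in different components.
E–G (5): add — endpoints in different components.
F–H (6): add — endpoints in different components.
F–L (6): skip — F and L already connected.
J–K (6): add — endpoints in different components.
F–I (7): add — endpoints in different components.
The 3rd edge added is F–G.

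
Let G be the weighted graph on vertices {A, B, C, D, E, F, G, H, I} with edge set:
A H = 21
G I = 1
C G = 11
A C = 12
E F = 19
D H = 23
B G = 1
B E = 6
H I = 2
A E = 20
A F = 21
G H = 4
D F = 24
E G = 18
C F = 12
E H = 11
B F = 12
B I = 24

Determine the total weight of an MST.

Sort edges by weight, then run Kruskal:
B G (1): add — endpoints in different components.
G I (1): add — endpoints in different components.
H I (2): add — endpoints in different components.
G H (4): skip — G and H already connected.
B E (6): add — endpoints in different components.
C G (11): add — endpoints in different components.
E H (11): skip — E and H already connected.
A C (12): add — endpoints in different components.
B F (12): add — endpoints in different components.
C F (12): skip — C and F already connected.
E G (18): skip — E and G already connected.
E F (19): skip — E and F already connected.
A E (20): skip — A and E already connected.
A F (21): skip — A and F already connected.
A H (21): skip — A and H already connected.
D H (23): add — endpoints in different components.
MST edges: B G, G I, H I, B E, C G, A C, B F, D H; total weight 1+1+2+6+11+12+12+23 = 68.

68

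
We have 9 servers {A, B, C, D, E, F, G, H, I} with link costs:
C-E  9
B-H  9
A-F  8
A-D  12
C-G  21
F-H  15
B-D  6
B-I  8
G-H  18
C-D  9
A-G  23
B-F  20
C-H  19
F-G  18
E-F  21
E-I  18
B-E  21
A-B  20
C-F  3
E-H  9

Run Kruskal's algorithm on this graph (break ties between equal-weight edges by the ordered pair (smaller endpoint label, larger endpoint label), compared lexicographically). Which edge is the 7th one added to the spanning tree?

Kruskal's algorithm — process edges by increasing weight (ties by edge label):
C-F (3): add — endpoints in different components.
B-D (6): add — endpoints in different components.
A-F (8): add — endpoints in different components.
B-I (8): add — endpoints in different components.
B-H (9): add — endpoints in different components.
C-D (9): add — endpoints in different components.
C-E (9): add — endpoints in different components.
E-H (9): skip — E and H already connected.
A-D (12): skip — A and D already connected.
F-H (15): skip — F and H already connected.
E-I (18): skip — E and I already connected.
F-G (18): add — endpoints in different components.
The 7th edge added is C-E.

C-E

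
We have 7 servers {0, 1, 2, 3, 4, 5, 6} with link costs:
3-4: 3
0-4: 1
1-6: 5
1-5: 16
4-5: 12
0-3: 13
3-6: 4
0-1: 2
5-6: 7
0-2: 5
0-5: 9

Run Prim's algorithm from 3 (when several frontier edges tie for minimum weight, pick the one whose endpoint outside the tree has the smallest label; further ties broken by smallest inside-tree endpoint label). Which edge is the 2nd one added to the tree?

Prim, starting at 3.
Step 1: frontier [3-4 3, 3-6 4, 0-3 13] → take 3-4 (3); add 4.
Step 2: frontier [3-6 4, 0-3 13, 0-4 1, 4-5 12] → take 0-4 (1); add 0.
Step 3: frontier [0-1 2, 0-2 5, 0-5 9, 3-6 4, 4-5 12] → take 0-1 (2); add 1.
Step 4: frontier [0-2 5, 0-5 9, 1-6 5, 1-5 16, 3-6 4, 4-5 12] → take 3-6 (4); add 6.
Step 5: frontier [0-2 5, 0-5 9, 1-5 16, 4-5 12, 5-6 7] → take 0-2 (5); add 2.
Step 6: frontier [0-5 9, 1-5 16, 4-5 12, 5-6 7] → take 5-6 (7); add 5.
The 2nd edge added is 0-4.

0-4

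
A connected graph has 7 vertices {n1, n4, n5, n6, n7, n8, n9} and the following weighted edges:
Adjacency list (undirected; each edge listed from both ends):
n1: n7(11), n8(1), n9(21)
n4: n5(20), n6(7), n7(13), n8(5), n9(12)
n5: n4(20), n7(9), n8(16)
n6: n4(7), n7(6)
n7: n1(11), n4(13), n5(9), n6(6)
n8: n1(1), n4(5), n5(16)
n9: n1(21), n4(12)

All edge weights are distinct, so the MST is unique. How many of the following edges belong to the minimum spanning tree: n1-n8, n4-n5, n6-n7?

2

Sort edges by weight, then run Kruskal:
n1-n8 (1): add. Components now {n1,n8} {n4} {n5} {n9} {n6} {n7}
n4-n8 (5): add. Components now {n1,n4,n8} {n5} {n9} {n6} {n7}
n6-n7 (6): add. Components now {n1,n4,n8} {n5} {n9} {n6,n7}
n4-n6 (7): add. Components now {n1,n4,n6,n7,n8} {n5} {n9}
n5-n7 (9): add. Components now {n1,n4,n5,n6,n7,n8} {n9}
n1-n7 (11): skip — n1 and n7 already connected.
n4-n9 (12): add. Components now {n1,n4,n5,n6,n7,n8,n9}
MST edge set: {n1-n8, n4-n8, n6-n7, n4-n6, n5-n7, n4-n9}.
Of the listed edges, {n1-n8, n6-n7} are in the MST → 2.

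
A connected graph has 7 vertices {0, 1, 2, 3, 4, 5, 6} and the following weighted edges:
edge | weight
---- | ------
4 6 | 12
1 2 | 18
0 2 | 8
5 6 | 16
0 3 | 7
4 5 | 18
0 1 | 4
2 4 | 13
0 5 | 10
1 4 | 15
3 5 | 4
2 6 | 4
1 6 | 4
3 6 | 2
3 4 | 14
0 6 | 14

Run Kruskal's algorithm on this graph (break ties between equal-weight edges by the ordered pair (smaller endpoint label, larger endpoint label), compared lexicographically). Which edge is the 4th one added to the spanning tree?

2-6

Sort edges by weight, then run Kruskal:
3 6 (2): add. Components now {0} {1} {2} {3,6} {4} {5}
0 1 (4): add. Components now {0,1} {2} {3,6} {4} {5}
1 6 (4): add. Components now {0,1,3,6} {2} {4} {5}
2 6 (4): add. Components now {0,1,2,3,6} {4} {5}
3 5 (4): add. Components now {0,1,2,3,5,6} {4}
0 3 (7): skip — 0 and 3 already connected.
0 2 (8): skip — 0 and 2 already connected.
0 5 (10): skip — 0 and 5 already connected.
4 6 (12): add. Components now {0,1,2,3,4,5,6}
The 4th edge added is 2 6.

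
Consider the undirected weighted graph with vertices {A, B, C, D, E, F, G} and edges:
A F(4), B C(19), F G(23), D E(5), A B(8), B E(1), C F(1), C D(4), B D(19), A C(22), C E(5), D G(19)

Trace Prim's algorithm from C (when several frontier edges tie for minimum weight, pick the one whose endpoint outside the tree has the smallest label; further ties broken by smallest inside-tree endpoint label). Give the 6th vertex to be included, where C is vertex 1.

B

Prim, starting at C.
Step 1: cheapest edge leaving the tree is C F (1); add F.
Step 2: cheapest edge leaving the tree is A F (4); add A.
Step 3: cheapest edge leaving the tree is C D (4); add D.
Step 4: cheapest edge leaving the tree is C E (5); add E.
Step 5: cheapest edge leaving the tree is B E (1); add B.
Step 6: cheapest edge leaving the tree is D G (19); add G.
Vertex order: C, F, A, D, E, B, G. The 6th vertex is B.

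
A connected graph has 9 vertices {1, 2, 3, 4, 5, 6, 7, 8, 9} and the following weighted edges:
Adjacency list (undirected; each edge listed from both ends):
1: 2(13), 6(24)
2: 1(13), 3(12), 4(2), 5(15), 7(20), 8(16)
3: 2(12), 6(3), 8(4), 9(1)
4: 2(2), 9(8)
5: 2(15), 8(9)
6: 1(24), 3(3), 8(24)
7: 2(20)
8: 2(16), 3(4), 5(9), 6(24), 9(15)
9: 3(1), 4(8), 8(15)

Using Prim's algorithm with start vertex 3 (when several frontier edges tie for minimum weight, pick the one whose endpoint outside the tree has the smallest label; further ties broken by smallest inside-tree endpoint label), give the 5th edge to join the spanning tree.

Grow the tree from 3 using Prim:
Step 1: frontier [3-9 1, 3-6 3, 3-8 4, 2-3 12] → take 3-9 (1); add 9.
Step 2: frontier [3-6 3, 3-8 4, 2-3 12, 4-9 8, 8-9 15] → take 3-6 (3); add 6.
Step 3: frontier [3-8 4, 2-3 12, 1-6 24, 6-8 24, 4-9 8, 8-9 15] → take 3-8 (4); add 8.
Step 4: frontier [2-3 12, 1-6 24, 5-8 9, 2-8 16, 4-9 8] → take 4-9 (8); add 4.
Step 5: frontier [2-3 12, 2-4 2, 1-6 24, 5-8 9, 2-8 16] → take 2-4 (2); add 2.
Step 6: frontier [1-2 13, 2-5 15, 2-7 20, 1-6 24, 5-8 9] → take 5-8 (9); add 5.
Step 7: frontier [1-2 13, 2-7 20, 1-6 24] → take 1-2 (13); add 1.
Step 8: frontier [2-7 20] → take 2-7 (20); add 7.
The 5th edge added is 2-4.

2-4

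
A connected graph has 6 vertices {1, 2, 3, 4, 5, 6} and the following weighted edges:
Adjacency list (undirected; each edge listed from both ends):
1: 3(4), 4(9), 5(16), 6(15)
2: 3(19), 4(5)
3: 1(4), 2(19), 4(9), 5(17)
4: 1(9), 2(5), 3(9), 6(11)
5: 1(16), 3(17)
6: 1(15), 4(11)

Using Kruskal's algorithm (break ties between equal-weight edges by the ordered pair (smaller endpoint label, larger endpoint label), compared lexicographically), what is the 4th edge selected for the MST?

4-6

Sort edges by weight, then run Kruskal:
1—3 (4): add. Components now {1,3} {2} {4} {5} {6}
2—4 (5): add. Components now {1,3} {2,4} {5} {6}
1—4 (9): add. Components now {1,2,3,4} {5} {6}
3—4 (9): skip — 3 and 4 already connected.
4—6 (11): add. Components now {1,2,3,4,6} {5}
1—6 (15): skip — 1 and 6 already connected.
1—5 (16): add. Components now {1,2,3,4,5,6}
The 4th edge added is 4—6.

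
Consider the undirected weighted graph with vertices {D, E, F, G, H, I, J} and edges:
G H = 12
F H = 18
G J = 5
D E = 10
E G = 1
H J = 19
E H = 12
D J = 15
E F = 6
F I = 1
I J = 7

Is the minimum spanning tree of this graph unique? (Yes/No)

Kruskal: consider edges lightest-first.
E G (1): add — endpoints in different components.
F I (1): add — endpoints in different components.
G J (5): add — endpoints in different components.
E F (6): add — endpoints in different components.
I J (7): skip — I and J already connected.
D E (10): add — endpoints in different components.
E H (12): add — endpoints in different components.
Non-tree edge G H has weight 12, equal to the heaviest edge on its tree cycle — swapping gives another MST of the same weight. Not unique.

No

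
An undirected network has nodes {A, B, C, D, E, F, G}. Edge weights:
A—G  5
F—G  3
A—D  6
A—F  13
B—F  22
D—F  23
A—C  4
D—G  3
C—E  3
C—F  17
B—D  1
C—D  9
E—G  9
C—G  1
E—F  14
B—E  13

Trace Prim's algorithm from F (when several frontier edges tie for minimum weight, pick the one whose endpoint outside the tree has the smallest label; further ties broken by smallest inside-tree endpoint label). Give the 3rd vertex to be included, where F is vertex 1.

Prim, starting at F.
Step 1: cheapest edge leaving the tree is F—G (3); add G.
Step 2: cheapest edge leaving the tree is C—G (1); add C.
Step 3: cheapest edge leaving the tree is D—G (3); add D.
Step 4: cheapest edge leaving the tree is B—D (1); add B.
Step 5: cheapest edge leaving the tree is C—E (3); add E.
Step 6: cheapest edge leaving the tree is A—C (4); add A.
Vertex order: F, G, C, D, B, E, A. The 3rd vertex is C.

C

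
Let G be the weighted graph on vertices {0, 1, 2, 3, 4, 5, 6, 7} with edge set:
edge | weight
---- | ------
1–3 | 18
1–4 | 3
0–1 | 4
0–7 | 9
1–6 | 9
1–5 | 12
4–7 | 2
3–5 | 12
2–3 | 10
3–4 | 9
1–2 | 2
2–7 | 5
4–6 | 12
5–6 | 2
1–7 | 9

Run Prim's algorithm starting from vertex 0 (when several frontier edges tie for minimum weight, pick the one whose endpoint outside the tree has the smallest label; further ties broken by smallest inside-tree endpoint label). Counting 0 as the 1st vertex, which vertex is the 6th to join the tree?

3

Prim, starting at 0.
Step 1: cheapest edge leaving the tree is 0–1 (4); add 1.
Step 2: cheapest edge leaving the tree is 1–2 (2); add 2.
Step 3: cheapest edge leaving the tree is 1–4 (3); add 4.
Step 4: cheapest edge leaving the tree is 4–7 (2); add 7.
Step 5: cheapest edge leaving the tree is 3–4 (9); add 3.
Step 6: cheapest edge leaving the tree is 1–6 (9); add 6.
Step 7: cheapest edge leaving the tree is 5–6 (2); add 5.
Vertex order: 0, 1, 2, 4, 7, 3, 6, 5. The 6th vertex is 3.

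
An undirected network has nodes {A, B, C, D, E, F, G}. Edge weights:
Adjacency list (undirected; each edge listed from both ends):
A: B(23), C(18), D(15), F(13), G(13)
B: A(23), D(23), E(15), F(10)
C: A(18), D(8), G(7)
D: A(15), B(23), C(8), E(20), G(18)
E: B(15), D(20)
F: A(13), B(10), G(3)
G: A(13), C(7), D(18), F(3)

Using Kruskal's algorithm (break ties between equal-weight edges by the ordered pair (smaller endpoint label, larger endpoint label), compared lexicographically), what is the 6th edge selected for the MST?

B-E

Kruskal: consider edges lightest-first.
F G (3): add — endpoints in different components.
C G (7): add — endpoints in different components.
C D (8): add — endpoints in different components.
B F (10): add — endpoints in different components.
A F (13): add — endpoints in different components.
A G (13): skip — A and G already connected.
A D (15): skip — A and D already connected.
B E (15): add — endpoints in different components.
The 6th edge added is B E.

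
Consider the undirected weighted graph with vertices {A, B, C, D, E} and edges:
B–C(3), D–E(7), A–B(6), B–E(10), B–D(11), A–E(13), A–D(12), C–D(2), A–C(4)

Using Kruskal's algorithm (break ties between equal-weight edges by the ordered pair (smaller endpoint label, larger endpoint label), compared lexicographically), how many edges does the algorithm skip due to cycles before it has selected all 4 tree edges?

Kruskal: consider edges lightest-first.
C–D (2): add — endpoints in different components.
B–C (3): add — endpoints in different components.
A–C (4): add — endpoints in different components.
A–B (6): skip — A and B already connected.
D–E (7): add — endpoints in different components.
Edges rejected before the tree was complete: 1.

1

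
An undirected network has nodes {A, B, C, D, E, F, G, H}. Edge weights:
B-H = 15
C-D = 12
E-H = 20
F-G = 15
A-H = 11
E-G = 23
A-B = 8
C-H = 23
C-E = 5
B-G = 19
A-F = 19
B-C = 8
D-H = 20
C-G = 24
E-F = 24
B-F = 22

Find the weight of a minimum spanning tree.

Grow the tree from D using Prim:
Step 1: cheapest edge leaving the tree is C-D (12); add C.
Step 2: cheapest edge leaving the tree is C-E (5); add E.
Step 3: cheapest edge leaving the tree is B-C (8); add B.
Step 4: cheapest edge leaving the tree is A-B (8); add A.
Step 5: cheapest edge leaving the tree is A-H (11); add H.
Step 6: cheapest edge leaving the tree is A-F (19); add F.
Step 7: cheapest edge leaving the tree is F-G (15); add G.
MST edges: C-D, C-E, B-C, A-B, A-H, A-F, F-G; total weight 12+5+8+8+11+19+15 = 78.

78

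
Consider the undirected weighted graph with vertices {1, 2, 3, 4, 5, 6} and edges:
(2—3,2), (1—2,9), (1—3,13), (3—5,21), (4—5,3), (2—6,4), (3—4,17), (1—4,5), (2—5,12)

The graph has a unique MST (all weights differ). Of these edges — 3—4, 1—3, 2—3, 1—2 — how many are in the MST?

Kruskal: consider edges lightest-first.
2—3 (2): add — endpoints in different components.
4—5 (3): add — endpoints in different components.
2—6 (4): add — endpoints in different components.
1—4 (5): add — endpoints in different components.
1—2 (9): add — endpoints in different components.
MST edge set: {2—3, 4—5, 2—6, 1—4, 1—2}.
Of the listed edges, {2—3, 1—2} are in the MST → 2.

2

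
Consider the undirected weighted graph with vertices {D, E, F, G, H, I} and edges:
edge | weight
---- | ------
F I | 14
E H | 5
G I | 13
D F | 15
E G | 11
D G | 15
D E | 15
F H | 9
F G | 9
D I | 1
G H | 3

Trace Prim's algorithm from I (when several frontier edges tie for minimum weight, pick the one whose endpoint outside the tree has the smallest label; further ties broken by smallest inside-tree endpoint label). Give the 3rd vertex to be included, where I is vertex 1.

Prim's algorithm from I:
Step 1: frontier [D I 1, G I 13, F I 14] → take D I (1); add D.
Step 2: frontier [D E 15, D F 15, D G 15, G I 13, F I 14] → take G I (13); add G.
Step 3: frontier [D E 15, D F 15, G H 3, F G 9, E G 11, F I 14] → take G H (3); add H.
Step 4: frontier [D E 15, D F 15, F G 9, E G 11, E H 5, F H 9, F I 14] → take E H (5); add E.
Step 5: frontier [D F 15, F G 9, F H 9, F I 14] → take F G (9); add F.
Vertex order: I, D, G, H, E, F. The 3rd vertex is G.

G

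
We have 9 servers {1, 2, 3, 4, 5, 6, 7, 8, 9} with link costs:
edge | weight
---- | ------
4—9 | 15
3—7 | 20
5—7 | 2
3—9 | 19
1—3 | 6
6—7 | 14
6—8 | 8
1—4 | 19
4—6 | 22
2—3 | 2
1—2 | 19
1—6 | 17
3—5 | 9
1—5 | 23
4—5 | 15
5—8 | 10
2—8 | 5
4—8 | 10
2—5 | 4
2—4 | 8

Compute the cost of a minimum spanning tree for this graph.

Kruskal: consider edges lightest-first.
2—3 (2): add — endpoints in different components.
5—7 (2): add — endpoints in different components.
2—5 (4): add — endpoints in different components.
2—8 (5): add — endpoints in different components.
1—3 (6): add — endpoints in different components.
2—4 (8): add — endpoints in different components.
6—8 (8): add — endpoints in different components.
3—5 (9): skip — 3 and 5 already connected.
4—8 (10): skip — 4 and 8 already connected.
5—8 (10): skip — 5 and 8 already connected.
6—7 (14): skip — 6 and 7 already connected.
4—5 (15): skip — 4 and 5 already connected.
4—9 (15): add — endpoints in different components.
MST edges: 2—3, 5—7, 2—5, 2—8, 1—3, 2—4, 6—8, 4—9; total weight 2+2+4+5+6+8+8+15 = 50.

50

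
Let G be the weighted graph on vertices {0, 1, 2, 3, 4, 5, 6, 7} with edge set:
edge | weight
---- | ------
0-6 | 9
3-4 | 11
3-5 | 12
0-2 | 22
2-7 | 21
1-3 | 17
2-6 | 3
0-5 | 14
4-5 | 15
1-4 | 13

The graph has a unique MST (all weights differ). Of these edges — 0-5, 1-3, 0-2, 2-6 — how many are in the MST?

2

Sort edges by weight, then run Kruskal:
2-6 (3): add — endpoints in different components.
0-6 (9): add — endpoints in different components.
3-4 (11): add — endpoints in different components.
3-5 (12): add — endpoints in different components.
1-4 (13): add — endpoints in different components.
0-5 (14): add — endpoints in different components.
4-5 (15): skip — 4 and 5 already connected.
1-3 (17): skip — 1 and 3 already connected.
2-7 (21): add — endpoints in different components.
MST edge set: {2-6, 0-6, 3-4, 3-5, 1-4, 0-5, 2-7}.
Of the listed edges, {0-5, 2-6} are in the MST → 2.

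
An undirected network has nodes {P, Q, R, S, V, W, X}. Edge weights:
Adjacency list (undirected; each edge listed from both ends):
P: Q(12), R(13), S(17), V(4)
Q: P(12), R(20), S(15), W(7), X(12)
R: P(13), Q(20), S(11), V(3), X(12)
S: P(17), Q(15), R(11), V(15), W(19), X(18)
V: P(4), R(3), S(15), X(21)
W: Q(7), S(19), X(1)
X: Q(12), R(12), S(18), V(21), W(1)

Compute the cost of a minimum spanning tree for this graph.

Prim, starting at S.
Step 1: cheapest edge leaving the tree is R-S (11); add R.
Step 2: cheapest edge leaving the tree is R-V (3); add V.
Step 3: cheapest edge leaving the tree is P-V (4); add P.
Step 4: cheapest edge leaving the tree is P-Q (12); add Q.
Step 5: cheapest edge leaving the tree is Q-W (7); add W.
Step 6: cheapest edge leaving the tree is W-X (1); add X.
MST edges: R-S, R-V, P-V, P-Q, Q-W, W-X; total weight 11+3+4+12+7+1 = 38.

38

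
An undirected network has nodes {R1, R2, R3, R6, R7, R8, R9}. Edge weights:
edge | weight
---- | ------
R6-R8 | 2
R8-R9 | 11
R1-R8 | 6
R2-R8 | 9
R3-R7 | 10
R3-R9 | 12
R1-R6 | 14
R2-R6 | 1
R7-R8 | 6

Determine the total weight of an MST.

36

Grow the tree from R3 using Prim:
Step 1: cheapest edge leaving the tree is R3-R7 (10); add R7.
Step 2: cheapest edge leaving the tree is R7-R8 (6); add R8.
Step 3: cheapest edge leaving the tree is R6-R8 (2); add R6.
Step 4: cheapest edge leaving the tree is R2-R6 (1); add R2.
Step 5: cheapest edge leaving the tree is R1-R8 (6); add R1.
Step 6: cheapest edge leaving the tree is R8-R9 (11); add R9.
MST edges: R3-R7, R7-R8, R6-R8, R2-R6, R1-R8, R8-R9; total weight 10+6+2+1+6+11 = 36.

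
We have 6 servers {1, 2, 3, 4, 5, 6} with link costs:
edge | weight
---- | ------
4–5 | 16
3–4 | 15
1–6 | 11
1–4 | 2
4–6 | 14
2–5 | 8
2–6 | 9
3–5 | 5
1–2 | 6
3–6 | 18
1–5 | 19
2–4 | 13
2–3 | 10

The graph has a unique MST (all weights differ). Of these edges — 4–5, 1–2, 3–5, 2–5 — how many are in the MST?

Kruskal's algorithm — process edges by increasing weight (ties by edge label):
1–4 (2): add. Components now {1,4} {2} {3} {5} {6}
3–5 (5): add. Components now {1,4} {2} {3,5} {6}
1–2 (6): add. Components now {1,2,4} {3,5} {6}
2–5 (8): add. Components now {1,2,3,4,5} {6}
2–6 (9): add. Components now {1,2,3,4,5,6}
MST edge set: {1–4, 3–5, 1–2, 2–5, 2–6}.
Of the listed edges, {1–2, 3–5, 2–5} are in the MST → 3.

3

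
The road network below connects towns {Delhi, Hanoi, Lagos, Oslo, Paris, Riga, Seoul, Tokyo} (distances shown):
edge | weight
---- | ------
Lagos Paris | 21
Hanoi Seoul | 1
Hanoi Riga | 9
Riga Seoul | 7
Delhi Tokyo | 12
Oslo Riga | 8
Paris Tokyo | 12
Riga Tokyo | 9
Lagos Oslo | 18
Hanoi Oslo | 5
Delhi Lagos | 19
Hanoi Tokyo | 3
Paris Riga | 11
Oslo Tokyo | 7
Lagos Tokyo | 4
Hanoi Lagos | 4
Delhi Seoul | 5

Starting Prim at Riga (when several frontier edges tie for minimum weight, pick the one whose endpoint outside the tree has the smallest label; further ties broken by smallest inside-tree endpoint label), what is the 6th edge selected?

Prim, starting at Riga.
Step 1: cheapest edge leaving the tree is Riga Seoul (7); add Seoul.
Step 2: cheapest edge leaving the tree is Hanoi Seoul (1); add Hanoi.
Step 3: cheapest edge leaving the tree is Hanoi Tokyo (3); add Tokyo.
Step 4: cheapest edge leaving the tree is Hanoi Lagos (4); add Lagos.
Step 5: cheapest edge leaving the tree is Delhi Seoul (5); add Delhi.
Step 6: cheapest edge leaving the tree is Hanoi Oslo (5); add Oslo.
Step 7: cheapest edge leaving the tree is Paris Riga (11); add Paris.
The 6th edge added is Hanoi Oslo.

Hanoi-Oslo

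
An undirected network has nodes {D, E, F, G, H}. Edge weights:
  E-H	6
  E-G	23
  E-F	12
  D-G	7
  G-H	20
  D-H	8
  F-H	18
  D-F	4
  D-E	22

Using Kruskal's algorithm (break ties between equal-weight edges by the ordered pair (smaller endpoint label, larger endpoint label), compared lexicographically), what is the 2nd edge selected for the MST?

E-H

Kruskal's algorithm — process edges by increasing weight (ties by edge label):
D-F (4): add — endpoints in different components.
E-H (6): add — endpoints in different components.
D-G (7): add — endpoints in different components.
D-H (8): add — endpoints in different components.
The 2nd edge added is E-H.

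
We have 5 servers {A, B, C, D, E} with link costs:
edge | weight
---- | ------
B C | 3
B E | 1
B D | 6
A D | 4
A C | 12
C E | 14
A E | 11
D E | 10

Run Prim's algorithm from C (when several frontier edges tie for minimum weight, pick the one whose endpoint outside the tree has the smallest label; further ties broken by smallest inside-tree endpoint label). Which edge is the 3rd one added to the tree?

B-D

Prim's algorithm from C:
Step 1: cheapest edge leaving the tree is B C (3); add B.
Step 2: cheapest edge leaving the tree is B E (1); add E.
Step 3: cheapest edge leaving the tree is B D (6); add D.
Step 4: cheapest edge leaving the tree is A D (4); add A.
The 3rd edge added is B D.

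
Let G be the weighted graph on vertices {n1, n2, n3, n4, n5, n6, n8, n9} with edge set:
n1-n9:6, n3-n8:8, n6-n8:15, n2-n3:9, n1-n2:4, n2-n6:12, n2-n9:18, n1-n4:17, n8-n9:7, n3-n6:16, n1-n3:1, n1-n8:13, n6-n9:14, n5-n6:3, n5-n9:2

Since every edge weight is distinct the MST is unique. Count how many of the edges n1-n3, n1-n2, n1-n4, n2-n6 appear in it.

Kruskal's algorithm — process edges by increasing weight (ties by edge label):
n1-n3 (1): add — endpoints in different components.
n5-n9 (2): add — endpoints in different components.
n5-n6 (3): add — endpoints in different components.
n1-n2 (4): add — endpoints in different components.
n1-n9 (6): add — endpoints in different components.
n8-n9 (7): add — endpoints in different components.
n3-n8 (8): skip — n8 and n3 already connected.
n2-n3 (9): skip — n2 and n3 already connected.
n2-n6 (12): skip — n2 and n6 already connected.
n1-n8 (13): skip — n1 and n8 already connected.
n6-n9 (14): skip — n9 and n6 already connected.
n6-n8 (15): skip — n8 and n6 already connected.
n3-n6 (16): skip — n6 and n3 already connected.
n1-n4 (17): add — endpoints in different components.
MST edge set: {n1-n3, n5-n9, n5-n6, n1-n2, n1-n9, n8-n9, n1-n4}.
Of the listed edges, {n1-n3, n1-n2, n1-n4} are in the MST → 3.

3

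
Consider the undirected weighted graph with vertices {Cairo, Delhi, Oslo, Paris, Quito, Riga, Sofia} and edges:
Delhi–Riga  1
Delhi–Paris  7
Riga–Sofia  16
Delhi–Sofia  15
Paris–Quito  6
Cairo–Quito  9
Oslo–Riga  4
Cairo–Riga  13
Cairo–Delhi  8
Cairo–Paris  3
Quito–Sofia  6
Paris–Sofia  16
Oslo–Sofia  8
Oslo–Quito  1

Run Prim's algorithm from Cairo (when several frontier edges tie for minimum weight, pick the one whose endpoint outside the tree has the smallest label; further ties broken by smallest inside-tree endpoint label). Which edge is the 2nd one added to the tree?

Prim's algorithm from Cairo:
Step 1: cheapest edge leaving the tree is Cairo–Paris (3); add Paris.
Step 2: cheapest edge leaving the tree is Paris–Quito (6); add Quito.
Step 3: cheapest edge leaving the tree is Oslo–Quito (1); add Oslo.
Step 4: cheapest edge leaving the tree is Oslo–Riga (4); add Riga.
Step 5: cheapest edge leaving the tree is Delhi–Riga (1); add Delhi.
Step 6: cheapest edge leaving the tree is Quito–Sofia (6); add Sofia.
The 2nd edge added is Paris–Quito.

Paris-Quito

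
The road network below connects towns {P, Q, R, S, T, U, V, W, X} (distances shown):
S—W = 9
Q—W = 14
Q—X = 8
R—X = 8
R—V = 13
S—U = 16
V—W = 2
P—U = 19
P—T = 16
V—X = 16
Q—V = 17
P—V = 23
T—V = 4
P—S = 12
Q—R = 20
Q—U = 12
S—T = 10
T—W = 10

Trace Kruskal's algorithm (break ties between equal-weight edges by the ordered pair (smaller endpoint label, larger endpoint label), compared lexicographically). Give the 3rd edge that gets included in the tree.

Q-X

Kruskal's algorithm — process edges by increasing weight (ties by edge label):
V—W (2): add — endpoints in different components.
T—V (4): add — endpoints in different components.
Q—X (8): add — endpoints in different components.
R—X (8): add — endpoints in different components.
S—W (9): add — endpoints in different components.
S—T (10): skip — S and T already connected.
T—W (10): skip — W and T already connected.
P—S (12): add — endpoints in different components.
Q—U (12): add — endpoints in different components.
R—V (13): add — endpoints in different components.
The 3rd edge added is Q—X.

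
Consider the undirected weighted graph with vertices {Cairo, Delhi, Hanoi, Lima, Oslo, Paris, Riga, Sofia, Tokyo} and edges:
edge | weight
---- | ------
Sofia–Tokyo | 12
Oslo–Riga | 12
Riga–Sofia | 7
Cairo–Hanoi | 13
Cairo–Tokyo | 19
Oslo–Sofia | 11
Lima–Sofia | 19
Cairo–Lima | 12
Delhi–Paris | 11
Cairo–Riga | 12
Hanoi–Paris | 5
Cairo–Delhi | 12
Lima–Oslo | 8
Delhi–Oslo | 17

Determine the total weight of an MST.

Prim, starting at Hanoi.
Step 1: frontier [Hanoi–Paris 5, Cairo–Hanoi 13] → take Hanoi–Paris (5); add Paris.
Step 2: frontier [Cairo–Hanoi 13, Delhi–Paris 11] → take Delhi–Paris (11); add Delhi.
Step 3: frontier [Cairo–Delhi 12, Delhi–Oslo 17, Cairo–Hanoi 13] → take Cairo–Delhi (12); add Cairo.
Step 4: frontier [Cairo–Lima 12, Cairo–Riga 12, Cairo–Tokyo 19, Delhi–Oslo 17] → take Cairo–Lima (12); add Lima.
Step 5: frontier [Cairo–Riga 12, Cairo–Tokyo 19, Delhi–Oslo 17, Lima–Oslo 8, Lima–Sofia 19] → take Lima–Oslo (8); add Oslo.
Step 6: frontier [Cairo–Riga 12, Cairo–Tokyo 19, Lima–Sofia 19, Oslo–Sofia 11, Oslo–Riga 12] → take Oslo–Sofia (11); add Sofia.
Step 7: frontier [Cairo–Riga 12, Cairo–Tokyo 19, Oslo–Riga 12, Riga–Sofia 7, Sofia–Tokyo 12] → take Riga–Sofia (7); add Riga.
Step 8: frontier [Cairo–Tokyo 19, Sofia–Tokyo 12] → take Sofia–Tokyo (12); add Tokyo.
MST edges: Hanoi–Paris, Delhi–Paris, Cairo–Delhi, Cairo–Lima, Lima–Oslo, Oslo–Sofia, Riga–Sofia, Sofia–Tokyo; total weight 5+11+12+12+8+11+7+12 = 78.

78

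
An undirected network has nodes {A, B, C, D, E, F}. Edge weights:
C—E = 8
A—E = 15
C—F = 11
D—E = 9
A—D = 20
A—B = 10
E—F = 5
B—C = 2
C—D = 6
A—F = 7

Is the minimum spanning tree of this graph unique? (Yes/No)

Kruskal: consider edges lightest-first.
B—C (2): add — endpoints in different components.
E—F (5): add — endpoints in different components.
C—D (6): add — endpoints in different components.
A—F (7): add — endpoints in different components.
C—E (8): add — endpoints in different components.
Every non-tree edge has weight strictly greater than the heaviest edge on the tree path between its endpoints, so the MST is unique.

Yes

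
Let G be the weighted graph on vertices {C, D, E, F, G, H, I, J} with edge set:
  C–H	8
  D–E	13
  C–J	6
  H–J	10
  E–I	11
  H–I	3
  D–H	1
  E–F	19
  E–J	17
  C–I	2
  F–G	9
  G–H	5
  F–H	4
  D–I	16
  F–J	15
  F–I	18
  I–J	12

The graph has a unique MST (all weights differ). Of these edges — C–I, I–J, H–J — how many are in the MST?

1

Kruskal's algorithm — process edges by increasing weight (ties by edge label):
D–H (1): add — endpoints in different components.
C–I (2): add — endpoints in different components.
H–I (3): add — endpoints in different components.
F–H (4): add — endpoints in different components.
G–H (5): add — endpoints in different components.
C–J (6): add — endpoints in different components.
C–H (8): skip — C and H already connected.
F–G (9): skip — F and G already connected.
H–J (10): skip — H and J already connected.
E–I (11): add — endpoints in different components.
MST edge set: {D–H, C–I, H–I, F–H, G–H, C–J, E–I}.
Of the listed edges, {C–I} are in the MST → 1.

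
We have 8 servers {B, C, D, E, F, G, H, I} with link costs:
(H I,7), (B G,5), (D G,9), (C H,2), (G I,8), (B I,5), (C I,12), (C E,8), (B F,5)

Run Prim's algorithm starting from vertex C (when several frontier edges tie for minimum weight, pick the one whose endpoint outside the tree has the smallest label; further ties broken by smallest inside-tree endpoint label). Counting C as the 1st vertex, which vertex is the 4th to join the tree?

B

Grow the tree from C using Prim:
Step 1: frontier [C H 2, C E 8, C I 12] → take C H (2); add H.
Step 2: frontier [C E 8, C I 12, H I 7] → take H I (7); add I.
Step 3: frontier [C E 8, B I 5, G I 8] → take B I (5); add B.
Step 4: frontier [B F 5, B G 5, C E 8, G I 8] → take B F (5); add F.
Step 5: frontier [B G 5, C E 8, G I 8] → take B G (5); add G.
Step 6: frontier [C E 8, D G 9] → take C E (8); add E.
Step 7: frontier [D G 9] → take D G (9); add D.
Vertex order: C, H, I, B, F, G, E, D. The 4th vertex is B.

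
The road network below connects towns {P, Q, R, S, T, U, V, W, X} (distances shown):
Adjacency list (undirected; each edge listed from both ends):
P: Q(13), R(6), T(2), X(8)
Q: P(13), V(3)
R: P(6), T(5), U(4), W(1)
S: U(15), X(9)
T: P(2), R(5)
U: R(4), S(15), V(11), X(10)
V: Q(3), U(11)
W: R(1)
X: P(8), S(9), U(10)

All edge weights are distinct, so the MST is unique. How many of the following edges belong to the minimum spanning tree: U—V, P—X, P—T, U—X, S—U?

3

Kruskal: consider edges lightest-first.
R—W (1): add — endpoints in different components.
P—T (2): add — endpoints in different components.
Q—V (3): add — endpoints in different components.
R—U (4): add — endpoints in different components.
R—T (5): add — endpoints in different components.
P—R (6): skip — R and P already connected.
P—X (8): add — endpoints in different components.
S—X (9): add — endpoints in different components.
U—X (10): skip — X and U already connected.
U—V (11): add — endpoints in different components.
MST edge set: {R—W, P—T, Q—V, R—U, R—T, P—X, S—X, U—V}.
Of the listed edges, {U—V, P—X, P—T} are in the MST → 3.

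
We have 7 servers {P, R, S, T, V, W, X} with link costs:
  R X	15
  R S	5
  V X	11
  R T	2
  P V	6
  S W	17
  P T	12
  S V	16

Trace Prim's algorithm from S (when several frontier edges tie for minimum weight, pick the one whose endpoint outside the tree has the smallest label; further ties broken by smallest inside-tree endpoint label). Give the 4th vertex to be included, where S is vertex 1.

Prim's algorithm from S:
Step 1: cheapest edge leaving the tree is R S (5); add R.
Step 2: cheapest edge leaving the tree is R T (2); add T.
Step 3: cheapest edge leaving the tree is P T (12); add P.
Step 4: cheapest edge leaving the tree is P V (6); add V.
Step 5: cheapest edge leaving the tree is V X (11); add X.
Step 6: cheapest edge leaving the tree is S W (17); add W.
Vertex order: S, R, T, P, V, X, W. The 4th vertex is P.

P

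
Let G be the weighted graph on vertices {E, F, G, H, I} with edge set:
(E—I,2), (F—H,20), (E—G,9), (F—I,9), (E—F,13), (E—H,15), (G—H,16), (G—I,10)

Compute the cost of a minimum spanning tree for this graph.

Kruskal: consider edges lightest-first.
E—I (2): add — endpoints in different components.
E—G (9): add — endpoints in different components.
F—I (9): add — endpoints in different components.
G—I (10): skip — G and I already connected.
E—F (13): skip — E and F already connected.
E—H (15): add — endpoints in different components.
MST edges: E—I, E—G, F—I, E—H; total weight 2+9+9+15 = 35.

35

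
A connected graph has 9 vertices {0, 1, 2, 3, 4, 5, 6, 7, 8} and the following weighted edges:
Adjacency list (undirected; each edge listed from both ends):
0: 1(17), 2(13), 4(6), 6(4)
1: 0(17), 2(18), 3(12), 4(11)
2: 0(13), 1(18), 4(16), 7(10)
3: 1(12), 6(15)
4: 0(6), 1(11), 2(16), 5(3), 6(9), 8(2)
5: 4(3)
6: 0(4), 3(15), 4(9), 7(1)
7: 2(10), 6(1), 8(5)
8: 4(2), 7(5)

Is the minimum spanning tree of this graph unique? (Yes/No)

Yes

Sort edges by weight, then run Kruskal:
6–7 (1): add — endpoints in different components.
4–8 (2): add — endpoints in different components.
4–5 (3): add — endpoints in different components.
0–6 (4): add — endpoints in different components.
7–8 (5): add — endpoints in different components.
0–4 (6): skip — 0 and 4 already connected.
4–6 (9): skip — 4 and 6 already connected.
2–7 (10): add — endpoints in different components.
1–4 (11): add — endpoints in different components.
1–3 (12): add — endpoints in different components.
Every non-tree edge has weight strictly greater than the heaviest edge on the tree path between its endpoints, so the MST is unique.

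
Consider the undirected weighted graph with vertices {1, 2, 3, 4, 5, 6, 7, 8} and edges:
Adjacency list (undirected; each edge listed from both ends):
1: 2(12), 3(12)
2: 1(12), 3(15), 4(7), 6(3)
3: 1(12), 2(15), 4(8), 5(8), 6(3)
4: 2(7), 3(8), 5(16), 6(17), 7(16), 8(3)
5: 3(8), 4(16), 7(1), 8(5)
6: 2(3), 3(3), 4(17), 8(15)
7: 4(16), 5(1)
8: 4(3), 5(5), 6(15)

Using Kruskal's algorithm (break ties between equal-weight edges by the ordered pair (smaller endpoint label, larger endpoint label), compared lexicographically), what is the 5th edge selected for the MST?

5-8

Sort edges by weight, then run Kruskal:
5–7 (1): add — endpoints in different components.
2–6 (3): add — endpoints in different components.
3–6 (3): add — endpoints in different components.
4–8 (3): add — endpoints in different components.
5–8 (5): add — endpoints in different components.
2–4 (7): add — endpoints in different components.
3–4 (8): skip — 3 and 4 already connected.
3–5 (8): skip — 3 and 5 already connected.
1–2 (12): add — endpoints in different components.
The 5th edge added is 5–8.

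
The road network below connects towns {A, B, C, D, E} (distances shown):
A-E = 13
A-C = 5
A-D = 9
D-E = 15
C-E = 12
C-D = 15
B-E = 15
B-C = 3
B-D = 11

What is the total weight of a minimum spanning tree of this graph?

29

Prim's algorithm from E:
Step 1: frontier [C-E 12, A-E 13, B-E 15, D-E 15] → take C-E (12); add C.
Step 2: frontier [B-C 3, A-C 5, C-D 15, A-E 13, B-E 15, D-E 15] → take B-C (3); add B.
Step 3: frontier [B-D 11, A-C 5, C-D 15, A-E 13, D-E 15] → take A-C (5); add A.
Step 4: frontier [A-D 9, B-D 11, C-D 15, D-E 15] → take A-D (9); add D.
MST edges: C-E, B-C, A-C, A-D; total weight 12+3+5+9 = 29.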